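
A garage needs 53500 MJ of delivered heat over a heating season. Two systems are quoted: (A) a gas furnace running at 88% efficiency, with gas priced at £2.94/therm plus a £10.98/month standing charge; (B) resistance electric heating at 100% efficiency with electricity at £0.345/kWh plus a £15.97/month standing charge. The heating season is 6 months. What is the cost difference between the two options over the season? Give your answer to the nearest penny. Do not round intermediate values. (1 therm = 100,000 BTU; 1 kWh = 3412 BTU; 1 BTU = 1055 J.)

Heat load = 53500 MJ = 53,500,000,000 J / 1055 = 50,710,900 BTU
Gas: input = 50,710,900 / 0.88 = 57,626,023 BTU = 576.3 therm → 576.3 × £2.94 = £1,694.21; + 6 × £10.98 standing = £1,760.09
Electric: 50,710,900 BTU / 3412 = 14,860 kWh → × £0.345 = £5,127.57; + 6 × £15.97 standing = £5,223.39
Difference = |£1,760.09 − £5,223.39| = £3,463.30

£3463.30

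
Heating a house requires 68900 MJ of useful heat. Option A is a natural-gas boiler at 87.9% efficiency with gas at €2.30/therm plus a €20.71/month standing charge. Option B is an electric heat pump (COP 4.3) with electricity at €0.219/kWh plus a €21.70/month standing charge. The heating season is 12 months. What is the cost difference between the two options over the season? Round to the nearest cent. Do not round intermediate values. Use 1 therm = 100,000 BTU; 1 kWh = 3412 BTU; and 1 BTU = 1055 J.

Heat load = 68900 MJ = 68,900,000,000 J / 1055 = 65,308,057 BTU
Gas: input = 65,308,057 / 0.879 = 74,298,131 BTU = 743 therm → 743 × €2.30 = €1,708.86; + 12 × €20.71 standing = €1,957.38
Heat pump: 65,308,057 BTU / 3412 = 19,140 kWh heat; / 4.3 = 4,451 kWh in → × €0.219 = €974.84; + 12 × €21.70 standing = €1,235.24
Difference = |€1,957.38 − €1,235.24| = €722.14

€722.14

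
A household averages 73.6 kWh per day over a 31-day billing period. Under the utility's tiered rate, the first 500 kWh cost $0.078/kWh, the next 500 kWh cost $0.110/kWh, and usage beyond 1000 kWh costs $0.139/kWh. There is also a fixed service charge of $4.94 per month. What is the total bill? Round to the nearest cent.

$277.08

Usage = 73.6 kWh/day × 31 days = 2281.6 kWh
First 500 kWh × $0.078 = $39.00
Next 500 kWh × $0.110 = $55.00
Remaining 1281.6 kWh × $0.139 = $178.14
Energy charge = $272.14; + service $4.94 = $277.08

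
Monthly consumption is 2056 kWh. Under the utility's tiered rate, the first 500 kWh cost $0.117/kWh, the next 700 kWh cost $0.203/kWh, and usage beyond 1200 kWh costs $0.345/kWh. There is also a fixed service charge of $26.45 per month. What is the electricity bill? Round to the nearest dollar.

First 500 kWh × $0.117 = $58.50
Next 700 kWh × $0.203 = $142.10
Remaining 856 kWh × $0.345 = $295.32
Energy charge = $495.92; + service $26.45 = $522.37 ≈ $522

$522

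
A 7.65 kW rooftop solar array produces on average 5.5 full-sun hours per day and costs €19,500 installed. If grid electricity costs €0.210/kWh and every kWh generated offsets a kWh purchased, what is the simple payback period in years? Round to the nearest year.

6 years

Daily generation = 7.65 kW × 5.5 h = 42.08 kWh
Annual generation = 42.08 × 365 = 15357 kWh
Annual savings = 15357 × €0.210 = €3,225.05
Payback = €19,500 / €3,225.05 = 6.05 years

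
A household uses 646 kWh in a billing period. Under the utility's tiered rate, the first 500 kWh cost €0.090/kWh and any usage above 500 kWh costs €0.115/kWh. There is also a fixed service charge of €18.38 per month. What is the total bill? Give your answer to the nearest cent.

First 500 kWh × €0.090 = €45.00
Remaining 146 kWh × €0.115 = €16.79
Energy charge = €61.79; + service €18.38 = €80.17

€80.17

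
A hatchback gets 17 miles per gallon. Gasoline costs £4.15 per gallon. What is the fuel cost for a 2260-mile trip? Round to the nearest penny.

£551.71

Fuel = 2260 mi / 17 mpg = 132.9 gal
Cost = 132.9 gal × £4.15/gal = £551.71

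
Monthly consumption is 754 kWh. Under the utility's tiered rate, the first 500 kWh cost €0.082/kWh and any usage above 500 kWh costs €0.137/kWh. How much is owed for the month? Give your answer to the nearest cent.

First 500 kWh × €0.082 = €41.00
Remaining 254 kWh × €0.137 = €34.80
Total = €75.80

€75.80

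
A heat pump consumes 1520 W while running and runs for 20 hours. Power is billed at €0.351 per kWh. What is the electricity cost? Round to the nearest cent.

Energy = 1520 W × 20 h = 30,400 Wh = 30.4 kWh
Cost = 30.4 kWh × €0.351/kWh = €10.67

€10.67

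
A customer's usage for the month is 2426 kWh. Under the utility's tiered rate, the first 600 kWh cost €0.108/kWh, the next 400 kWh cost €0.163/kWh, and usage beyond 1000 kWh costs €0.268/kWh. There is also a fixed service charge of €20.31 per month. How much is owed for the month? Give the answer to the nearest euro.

€532

First 600 kWh × €0.108 = €64.80
Next 400 kWh × €0.163 = €65.20
Remaining 1426 kWh × €0.268 = €382.17
Energy charge = €512.17; + service €20.31 = €532.48 ≈ €532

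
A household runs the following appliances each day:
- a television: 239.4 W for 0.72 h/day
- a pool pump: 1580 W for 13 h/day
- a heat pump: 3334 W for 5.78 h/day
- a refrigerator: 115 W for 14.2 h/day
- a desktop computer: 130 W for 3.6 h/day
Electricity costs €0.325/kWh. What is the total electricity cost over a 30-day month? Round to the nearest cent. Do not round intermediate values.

television: 239.4 W × 0.72 h × 30 d = 5,171 Wh = 5.171 kWh
pool pump: 1580 W × 13 h × 30 d = 616,200 Wh = 616.2 kWh
heat pump: 3334 W × 5.78 h × 30 d = 578,116 Wh = 578.1 kWh
refrigerator: 115 W × 14.2 h × 30 d = 48,990 Wh = 48.99 kWh
desktop computer: 130 W × 3.6 h × 30 d = 14,040 Wh = 14.04 kWh
Total energy = 5.171 + 616.2 + 578.1 + 48.99 + 14.04 = 1,263 kWh
Cost = 1,263 kWh × €0.325 = €410.32

€410.32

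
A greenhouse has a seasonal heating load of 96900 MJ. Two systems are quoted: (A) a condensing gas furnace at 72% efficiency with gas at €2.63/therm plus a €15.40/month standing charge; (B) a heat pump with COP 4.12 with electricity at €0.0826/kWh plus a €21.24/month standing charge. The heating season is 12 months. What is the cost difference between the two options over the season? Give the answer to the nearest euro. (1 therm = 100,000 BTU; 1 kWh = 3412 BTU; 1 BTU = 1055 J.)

€2745

Heat load = 96900 MJ = 96,900,000,000 J / 1055 = 91,848,341 BTU
Gas: input = 91,848,341 / 0.72 = 127,567,141 BTU = 1,276 therm → 1,276 × €2.63 = €3,355.02; + 12 × €15.40 standing = €3,539.82
Heat pump: 91,848,341 BTU / 3412 = 26,920 kWh heat; / 4.12 = 6,534 kWh in → × €0.0826 = €539.69; + 12 × €21.24 standing = €794.57
Difference = |€3,539.82 − €794.57| = €2,745.24 ≈ €2745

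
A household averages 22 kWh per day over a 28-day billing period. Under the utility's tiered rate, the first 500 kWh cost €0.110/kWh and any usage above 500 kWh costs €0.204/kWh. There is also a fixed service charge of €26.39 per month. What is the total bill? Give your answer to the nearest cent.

€105.05

Usage = 22 kWh/day × 28 days = 616 kWh
First 500 kWh × €0.110 = €55.00
Remaining 116 kWh × €0.204 = €23.66
Energy charge = €78.66; + service €26.39 = €105.05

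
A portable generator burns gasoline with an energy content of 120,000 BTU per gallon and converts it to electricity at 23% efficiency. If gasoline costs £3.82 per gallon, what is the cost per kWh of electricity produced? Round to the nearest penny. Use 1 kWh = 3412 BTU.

Electrical output per gallon = 120,000 BTU × 0.23 / 3412 BTU/kWh = 8.089 kWh
Cost per kWh = £3.82 / 8.089 kWh = £0.472

£0.47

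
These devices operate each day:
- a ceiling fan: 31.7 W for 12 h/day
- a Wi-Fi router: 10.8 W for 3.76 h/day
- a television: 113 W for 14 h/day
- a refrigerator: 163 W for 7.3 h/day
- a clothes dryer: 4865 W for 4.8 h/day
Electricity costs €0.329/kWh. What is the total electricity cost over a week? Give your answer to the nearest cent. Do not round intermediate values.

€61.13

ceiling fan: 31.7 W × 12 h × 7 d = 2,663 Wh = 2.663 kWh
Wi-Fi router: 10.8 W × 3.76 h × 7 d = 284 Wh = 0.2843 kWh
television: 113 W × 14 h × 7 d = 11,074 Wh = 11.07 kWh
refrigerator: 163 W × 7.3 h × 7 d = 8,329 Wh = 8.329 kWh
clothes dryer: 4865 W × 4.8 h × 7 d = 163,464 Wh = 163.5 kWh
Total energy = 2.663 + 0.2843 + 11.07 + 8.329 + 163.5 = 185.8 kWh
Cost = 185.8 kWh × €0.329 = €61.13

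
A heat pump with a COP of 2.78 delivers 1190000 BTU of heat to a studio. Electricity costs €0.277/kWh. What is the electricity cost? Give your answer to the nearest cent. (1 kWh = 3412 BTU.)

€34.75

Heat delivered = 1,190,000 BTU / 3412 = 348.8 kWh
Electrical input = 348.8 kWh / 2.78 = 125.5 kWh
Cost = 125.5 × €0.277/kWh = €34.75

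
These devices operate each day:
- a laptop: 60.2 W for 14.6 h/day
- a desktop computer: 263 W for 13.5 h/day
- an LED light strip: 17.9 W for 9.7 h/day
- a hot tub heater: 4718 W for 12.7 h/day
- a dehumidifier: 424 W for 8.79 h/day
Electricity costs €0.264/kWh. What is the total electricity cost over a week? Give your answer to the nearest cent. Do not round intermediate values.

laptop: 60.2 W × 14.6 h × 7 d = 6,152 Wh = 6.152 kWh
desktop computer: 263 W × 13.5 h × 7 d = 24,854 Wh = 24.85 kWh
LED light strip: 17.9 W × 9.7 h × 7 d = 1,215 Wh = 1.215 kWh
hot tub heater: 4718 W × 12.7 h × 7 d = 419,430 Wh = 419.4 kWh
dehumidifier: 424 W × 8.79 h × 7 d = 26,089 Wh = 26.09 kWh
Total energy = 6.152 + 24.85 + 1.215 + 419.4 + 26.09 = 477.7 kWh
Cost = 477.7 kWh × €0.264 = €126.12

€126.12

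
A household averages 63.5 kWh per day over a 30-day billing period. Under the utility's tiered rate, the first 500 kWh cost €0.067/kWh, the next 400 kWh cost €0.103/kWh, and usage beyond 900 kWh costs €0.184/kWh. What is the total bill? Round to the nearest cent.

Usage = 63.5 kWh/day × 30 days = 1905 kWh
First 500 kWh × €0.067 = €33.50
Next 400 kWh × €0.103 = €41.20
Remaining 1005 kWh × €0.184 = €184.92
Total = €259.62

€259.62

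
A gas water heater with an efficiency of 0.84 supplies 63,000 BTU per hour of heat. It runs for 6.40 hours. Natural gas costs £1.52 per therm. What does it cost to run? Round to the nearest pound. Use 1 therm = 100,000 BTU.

£7

Heat delivered = 63,000 BTU/h × 6.40 h = 403,200 BTU
Gas input = 403,200 / 0.84 = 480,000 BTU
= 480,000 / 100,000 = 4.8 therm
Cost = 4.8 × £1.52/therm = £7.30 ≈ £7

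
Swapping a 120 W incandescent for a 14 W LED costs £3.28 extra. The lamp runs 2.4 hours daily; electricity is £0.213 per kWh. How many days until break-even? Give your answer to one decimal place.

60.5 days

Power saved = 120 − 14 = 106 W
Daily energy saved = 106 W × 2.4 h = 254.4 Wh = 0.2544 kWh
Daily savings = 0.2544 × £0.213 = £0.0542
Payback = £3.28 / £0.0542 per day = 60.53 days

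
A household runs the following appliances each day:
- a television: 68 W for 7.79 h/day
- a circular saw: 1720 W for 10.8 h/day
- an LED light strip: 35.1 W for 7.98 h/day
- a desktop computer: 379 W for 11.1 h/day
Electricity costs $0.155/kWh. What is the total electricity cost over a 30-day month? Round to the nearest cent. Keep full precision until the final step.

$109.71

television: 68 W × 7.79 h × 30 d = 15,892 Wh = 15.89 kWh
circular saw: 1720 W × 10.8 h × 30 d = 557,280 Wh = 557.3 kWh
LED light strip: 35.1 W × 7.98 h × 30 d = 8,403 Wh = 8.403 kWh
desktop computer: 379 W × 11.1 h × 30 d = 126,207 Wh = 126.2 kWh
Total energy = 15.89 + 557.3 + 8.403 + 126.2 = 707.8 kWh
Cost = 707.8 kWh × $0.155 = $109.71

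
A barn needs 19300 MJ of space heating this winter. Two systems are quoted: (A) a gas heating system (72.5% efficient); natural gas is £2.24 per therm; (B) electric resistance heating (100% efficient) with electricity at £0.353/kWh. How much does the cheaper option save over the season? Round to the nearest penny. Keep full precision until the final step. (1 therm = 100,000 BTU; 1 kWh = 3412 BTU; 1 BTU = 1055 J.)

£1327.43

Heat load = 19300 MJ = 19,300,000,000 J / 1055 = 18,293,839 BTU
Gas: input = 18,293,839 / 0.725 = 25,232,881 BTU = 252.3 therm → 252.3 × £2.24 = £565.22
Electric: 18,293,839 BTU / 3412 = 5,362 kWh → × £0.353 = £1,892.65
Difference = |£565.22 − £1,892.65| = £1,327.43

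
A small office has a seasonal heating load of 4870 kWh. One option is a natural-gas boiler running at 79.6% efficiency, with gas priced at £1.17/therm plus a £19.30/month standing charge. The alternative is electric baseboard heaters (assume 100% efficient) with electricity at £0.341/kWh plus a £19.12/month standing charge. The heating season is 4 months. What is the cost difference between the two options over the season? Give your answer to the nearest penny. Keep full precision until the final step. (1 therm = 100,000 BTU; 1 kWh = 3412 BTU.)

Heat load = 4870 kWh × 3412 = 16,616,440 BTU
Gas: input = 16,616,440 / 0.796 = 20,874,925 BTU = 208.7 therm → 208.7 × £1.17 = £244.24; + 4 × £19.30 standing = £321.44
Electric: 16,616,440 BTU / 3412 = 4,870 kWh → × £0.341 = £1,660.67; + 4 × £19.12 standing = £1,737.15
Difference = |£321.44 − £1,737.15| = £1,415.71

£1415.71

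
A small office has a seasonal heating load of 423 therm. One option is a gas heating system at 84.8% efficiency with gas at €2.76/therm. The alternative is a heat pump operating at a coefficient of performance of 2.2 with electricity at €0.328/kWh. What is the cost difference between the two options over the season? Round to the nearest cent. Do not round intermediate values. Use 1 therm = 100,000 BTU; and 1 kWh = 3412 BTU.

Heat load = 423 therm × 100,000 = 42,300,000 BTU
Gas: input = 42,300,000 / 0.848 = 49,882,075 BTU = 498.8 therm → 498.8 × €2.76 = €1,376.75
Heat pump: 42,300,000 BTU / 3412 = 12,400 kWh heat; / 2.2 = 5,635 kWh in → × €0.328 = €1,848.34
Difference = |€1,376.75 − €1,848.34| = €471.60

€471.60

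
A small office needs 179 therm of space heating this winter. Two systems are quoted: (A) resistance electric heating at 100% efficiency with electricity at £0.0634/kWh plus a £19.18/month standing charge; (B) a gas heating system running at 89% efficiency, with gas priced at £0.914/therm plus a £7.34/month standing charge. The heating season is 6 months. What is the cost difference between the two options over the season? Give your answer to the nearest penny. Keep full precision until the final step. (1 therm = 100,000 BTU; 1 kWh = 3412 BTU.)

Heat load = 179 therm × 100,000 = 17,900,000 BTU
Gas: input = 17,900,000 / 0.890 = 20,112,360 BTU = 201.1 therm → 201.1 × £0.914 = £183.83; + 6 × £7.34 standing = £227.87
Electric: 17,900,000 BTU / 3412 = 5,246 kWh → × £0.0634 = £332.61; + 6 × £19.18 standing = £447.69
Difference = |£227.87 − £447.69| = £219.82

£219.82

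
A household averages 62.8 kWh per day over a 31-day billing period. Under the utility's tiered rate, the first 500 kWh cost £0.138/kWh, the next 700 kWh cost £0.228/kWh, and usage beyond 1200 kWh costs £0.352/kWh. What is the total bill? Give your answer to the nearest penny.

Usage = 62.8 kWh/day × 31 days = 1946.8 kWh
First 500 kWh × £0.138 = £69.00
Next 700 kWh × £0.228 = £159.60
Remaining 746.8 kWh × £0.352 = £262.87
Total = £491.47

£491.47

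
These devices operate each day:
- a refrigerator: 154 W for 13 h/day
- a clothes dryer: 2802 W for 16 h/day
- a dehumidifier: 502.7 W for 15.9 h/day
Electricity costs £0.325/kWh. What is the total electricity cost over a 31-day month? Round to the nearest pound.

£552

refrigerator: 154 W × 13 h × 31 d = 62,062 Wh = 62.06 kWh
clothes dryer: 2802 W × 16 h × 31 d = 1,389,792 Wh = 1,390 kWh
dehumidifier: 502.7 W × 15.9 h × 31 d = 247,781 Wh = 247.8 kWh
Total energy = 62.06 + 1,390 + 247.8 = 1,700 kWh
Cost = 1,700 kWh × £0.325 = £552.38 ≈ £552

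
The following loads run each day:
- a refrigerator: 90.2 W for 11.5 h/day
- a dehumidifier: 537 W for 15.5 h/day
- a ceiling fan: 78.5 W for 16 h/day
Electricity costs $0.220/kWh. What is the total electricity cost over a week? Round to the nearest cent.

refrigerator: 90.2 W × 11.5 h × 7 d = 7,261 Wh = 7.261 kWh
dehumidifier: 537 W × 15.5 h × 7 d = 58,264 Wh = 58.26 kWh
ceiling fan: 78.5 W × 16 h × 7 d = 8,792 Wh = 8.792 kWh
Total energy = 7.261 + 58.26 + 8.792 = 74.32 kWh
Cost = 74.32 kWh × $0.220 = $16.35

$16.35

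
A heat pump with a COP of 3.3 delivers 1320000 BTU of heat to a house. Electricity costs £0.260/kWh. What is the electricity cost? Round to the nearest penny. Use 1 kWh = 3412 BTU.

Heat delivered = 1,320,000 BTU / 3412 = 386.9 kWh
Electrical input = 386.9 kWh / 3.3 = 117.2 kWh
Cost = 117.2 × £0.260/kWh = £30.48

£30.48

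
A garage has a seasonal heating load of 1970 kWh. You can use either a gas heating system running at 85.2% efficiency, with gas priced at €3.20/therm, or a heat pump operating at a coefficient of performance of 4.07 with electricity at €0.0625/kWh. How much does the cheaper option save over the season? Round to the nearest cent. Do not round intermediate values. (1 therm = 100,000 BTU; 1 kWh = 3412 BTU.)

€222.20

Heat load = 1970 kWh × 3412 = 6,721,640 BTU
Gas: input = 6,721,640 / 0.852 = 7,889,249 BTU = 78.89 therm → 78.89 × €3.20 = €252.46
Heat pump: 6,721,640 BTU / 3412 = 1,970 kWh heat; / 4.07 = 484 kWh in → × €0.0625 = €30.25
Difference = |€252.46 − €30.25| = €222.20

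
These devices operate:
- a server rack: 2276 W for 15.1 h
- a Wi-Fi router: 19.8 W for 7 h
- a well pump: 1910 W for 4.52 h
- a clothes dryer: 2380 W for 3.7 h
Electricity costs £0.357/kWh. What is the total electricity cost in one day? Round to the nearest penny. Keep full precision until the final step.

server rack: 2276 W × 15.1 h = 34,368 Wh = 34.37 kWh
Wi-Fi router: 19.8 W × 7 h = 139 Wh = 0.1386 kWh
well pump: 1910 W × 4.52 h = 8,633 Wh = 8.633 kWh
clothes dryer: 2380 W × 3.7 h = 8,806 Wh = 8.806 kWh
Total energy = 34.37 + 0.1386 + 8.633 + 8.806 = 51.95 kWh
Cost = 51.95 kWh × £0.357 = £18.54

£18.54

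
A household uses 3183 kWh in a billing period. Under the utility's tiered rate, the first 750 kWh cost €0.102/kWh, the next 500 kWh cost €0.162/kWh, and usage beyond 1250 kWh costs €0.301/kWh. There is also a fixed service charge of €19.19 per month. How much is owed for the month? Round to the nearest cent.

First 750 kWh × €0.102 = €76.50
Next 500 kWh × €0.162 = €81.00
Remaining 1933 kWh × €0.301 = €581.83
Energy charge = €739.33; + service €19.19 = €758.52

€758.52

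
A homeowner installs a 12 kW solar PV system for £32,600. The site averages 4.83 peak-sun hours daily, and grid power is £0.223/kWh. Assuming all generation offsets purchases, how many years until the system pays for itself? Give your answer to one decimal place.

6.9 years

Daily generation = 12 kW × 4.83 h = 57.96 kWh
Annual generation = 57.96 × 365 = 21155 kWh
Annual savings = 21155 × £0.223 = £4,717.65
Payback = £32,600 / £4,717.65 = 6.91 years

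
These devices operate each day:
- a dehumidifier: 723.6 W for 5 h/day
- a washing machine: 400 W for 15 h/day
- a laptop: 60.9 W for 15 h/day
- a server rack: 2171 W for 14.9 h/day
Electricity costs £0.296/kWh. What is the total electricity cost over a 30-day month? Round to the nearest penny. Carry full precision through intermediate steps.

£380.77

dehumidifier: 723.6 W × 5 h × 30 d = 108,540 Wh = 108.5 kWh
washing machine: 400 W × 15 h × 30 d = 180,000 Wh = 180 kWh
laptop: 60.9 W × 15 h × 30 d = 27,405 Wh = 27.41 kWh
server rack: 2171 W × 14.9 h × 30 d = 970,437 Wh = 970.4 kWh
Total energy = 108.5 + 180 + 27.41 + 970.4 = 1,286 kWh
Cost = 1,286 kWh × £0.296 = £380.77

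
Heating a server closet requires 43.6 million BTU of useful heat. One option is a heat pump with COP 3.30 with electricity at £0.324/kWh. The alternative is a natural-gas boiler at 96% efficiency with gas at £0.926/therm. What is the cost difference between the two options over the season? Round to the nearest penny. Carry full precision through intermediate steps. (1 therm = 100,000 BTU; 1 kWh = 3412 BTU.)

Heat load = 43.6 × 10⁶ BTU = 43,600,000 BTU
Gas: input = 43,600,000 / 0.96 = 45,416,667 BTU = 454.2 therm → 454.2 × £0.926 = £420.56
Heat pump: 43,600,000 BTU / 3412 = 12,780 kWh heat; / 3.30 = 3,872 kWh in → × £0.324 = £1,254.61
Difference = |£420.56 − £1,254.61| = £834.05

£834.05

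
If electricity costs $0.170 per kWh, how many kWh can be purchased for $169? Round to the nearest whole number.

$169 / $0.170 per kWh = 994.1 kWh

994 kWh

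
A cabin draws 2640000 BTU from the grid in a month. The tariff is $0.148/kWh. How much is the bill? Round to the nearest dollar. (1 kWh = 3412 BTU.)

$115

2640000 BTU × (0.00029308 kWh/BTU) = 773.7 kWh
Cost = 773.7 kWh × $0.148/kWh = $114.51 ≈ $115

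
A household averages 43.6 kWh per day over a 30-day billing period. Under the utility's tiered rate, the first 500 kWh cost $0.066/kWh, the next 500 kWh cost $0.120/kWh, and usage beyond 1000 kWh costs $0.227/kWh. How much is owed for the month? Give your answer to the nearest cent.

Usage = 43.6 kWh/day × 30 days = 1308 kWh
First 500 kWh × $0.066 = $33.00
Next 500 kWh × $0.120 = $60.00
Remaining 308 kWh × $0.227 = $69.92
Total = $162.92

$162.92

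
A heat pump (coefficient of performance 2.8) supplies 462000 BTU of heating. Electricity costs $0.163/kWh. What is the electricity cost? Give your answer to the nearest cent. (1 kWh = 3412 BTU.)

Heat delivered = 462,000 BTU / 3412 = 135.4 kWh
Electrical input = 135.4 kWh / 2.8 = 48.36 kWh
Cost = 48.36 × $0.163/kWh = $7.88

$7.88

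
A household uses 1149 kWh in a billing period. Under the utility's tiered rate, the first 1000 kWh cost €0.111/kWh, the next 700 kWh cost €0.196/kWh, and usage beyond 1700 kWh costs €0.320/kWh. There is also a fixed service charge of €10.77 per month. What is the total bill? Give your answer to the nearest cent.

First 1000 kWh × €0.111 = €111.00
Next 149 kWh × €0.196 = €29.20
Remaining tier: 0 kWh (not reached)
Energy charge = €140.20; + service €10.77 = €150.97

€150.97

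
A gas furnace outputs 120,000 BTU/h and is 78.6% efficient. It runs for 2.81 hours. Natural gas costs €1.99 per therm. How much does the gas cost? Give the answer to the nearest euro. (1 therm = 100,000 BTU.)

€9

Heat delivered = 120,000 BTU/h × 2.81 h = 337,200 BTU
Gas input = 337,200 / 0.786 = 429,008 BTU
= 429,008 / 100,000 = 4.29 therm
Cost = 4.29 × €1.99/therm = €8.54 ≈ €9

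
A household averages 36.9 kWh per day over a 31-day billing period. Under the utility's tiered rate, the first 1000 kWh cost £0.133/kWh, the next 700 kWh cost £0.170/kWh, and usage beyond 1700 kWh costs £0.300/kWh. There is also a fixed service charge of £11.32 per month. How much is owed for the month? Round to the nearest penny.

£168.78

Usage = 36.9 kWh/day × 31 days = 1143.9 kWh
First 1000 kWh × £0.133 = £133.00
Next 143.9 kWh × £0.170 = £24.46
Remaining tier: 0 kWh (not reached)
Energy charge = £157.46; + service £11.32 = £168.78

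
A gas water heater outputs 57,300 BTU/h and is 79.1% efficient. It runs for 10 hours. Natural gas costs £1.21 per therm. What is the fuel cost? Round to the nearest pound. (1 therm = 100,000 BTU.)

Heat delivered = 57,300 BTU/h × 10 h = 573,000 BTU
Gas input = 573,000 / 0.791 = 724,399 BTU
= 724,399 / 100,000 = 7.244 therm
Cost = 7.244 × £1.21/therm = £8.77 ≈ £9

£9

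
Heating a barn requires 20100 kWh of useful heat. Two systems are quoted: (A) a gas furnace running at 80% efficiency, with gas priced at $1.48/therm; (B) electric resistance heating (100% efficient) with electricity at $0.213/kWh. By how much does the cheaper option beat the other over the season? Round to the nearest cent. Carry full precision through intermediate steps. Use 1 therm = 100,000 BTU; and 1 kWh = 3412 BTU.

$3012.55

Heat load = 20100 kWh × 3412 = 68,581,200 BTU
Gas: input = 68,581,200 / 0.80 = 85,726,500 BTU = 857.3 therm → 857.3 × $1.48 = $1,268.75
Electric: 68,581,200 BTU / 3412 = 20,100 kWh → × $0.213 = $4,281.30
Difference = |$1,268.75 − $4,281.30| = $3,012.55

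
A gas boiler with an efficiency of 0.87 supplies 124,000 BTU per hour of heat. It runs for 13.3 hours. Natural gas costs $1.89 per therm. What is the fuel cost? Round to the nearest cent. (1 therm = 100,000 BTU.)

Heat delivered = 124,000 BTU/h × 13.3 h = 1,649,200 BTU
Gas input = 1,649,200 / 0.87 = 1,895,632 BTU
= 1,895,632 / 100,000 = 18.96 therm
Cost = 18.96 × $1.89/therm = $35.83

$35.83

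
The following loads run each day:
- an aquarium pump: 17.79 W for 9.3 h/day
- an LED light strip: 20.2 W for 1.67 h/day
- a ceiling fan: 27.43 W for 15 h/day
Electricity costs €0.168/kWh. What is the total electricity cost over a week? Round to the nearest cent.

aquarium pump: 17.79 W × 9.3 h × 7 d = 1,158 Wh = 1.158 kWh
LED light strip: 20.2 W × 1.67 h × 7 d = 236 Wh = 0.2361 kWh
ceiling fan: 27.43 W × 15 h × 7 d = 2,880 Wh = 2.88 kWh
Total energy = 1.158 + 0.2361 + 2.88 = 4.274 kWh
Cost = 4.274 kWh × €0.168 = €0.72

€0.72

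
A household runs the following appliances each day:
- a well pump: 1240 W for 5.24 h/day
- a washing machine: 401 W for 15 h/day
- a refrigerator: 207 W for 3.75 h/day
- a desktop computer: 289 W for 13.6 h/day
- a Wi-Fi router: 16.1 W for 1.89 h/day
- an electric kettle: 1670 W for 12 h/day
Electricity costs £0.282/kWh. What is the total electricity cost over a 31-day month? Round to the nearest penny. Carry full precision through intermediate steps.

well pump: 1240 W × 5.24 h × 31 d = 201,426 Wh = 201.4 kWh
washing machine: 401 W × 15 h × 31 d = 186,465 Wh = 186.5 kWh
refrigerator: 207 W × 3.75 h × 31 d = 24,064 Wh = 24.06 kWh
desktop computer: 289 W × 13.6 h × 31 d = 121,842 Wh = 121.8 kWh
Wi-Fi router: 16.1 W × 1.89 h × 31 d = 943 Wh = 0.9433 kWh
electric kettle: 1670 W × 12 h × 31 d = 621,240 Wh = 621.2 kWh
Total energy = 201.4 + 186.5 + 24.06 + 121.8 + 0.9433 + 621.2 = 1,156 kWh
Cost = 1,156 kWh × £0.282 = £325.99

£325.99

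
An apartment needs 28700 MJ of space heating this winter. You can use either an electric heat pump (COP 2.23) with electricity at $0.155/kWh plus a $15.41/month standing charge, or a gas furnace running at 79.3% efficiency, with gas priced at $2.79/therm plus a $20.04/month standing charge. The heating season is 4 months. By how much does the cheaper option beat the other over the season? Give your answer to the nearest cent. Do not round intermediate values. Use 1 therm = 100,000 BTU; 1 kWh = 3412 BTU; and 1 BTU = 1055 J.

Heat load = 28700 MJ = 28,700,000,000 J / 1055 = 27,203,791 BTU
Gas: input = 27,203,791 / 0.793 = 34,304,907 BTU = 343 therm → 343 × $2.79 = $957.11; + 4 × $20.04 standing = $1,037.27
Heat pump: 27,203,791 BTU / 3412 = 7,973 kWh heat; / 2.23 = 3,575 kWh in → × $0.155 = $554.18; + 4 × $15.41 standing = $615.82
Difference = |$1,037.27 − $615.82| = $421.45

$421.45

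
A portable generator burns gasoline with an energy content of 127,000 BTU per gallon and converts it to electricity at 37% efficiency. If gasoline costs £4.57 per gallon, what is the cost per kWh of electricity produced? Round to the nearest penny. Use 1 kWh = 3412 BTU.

£0.33

Electrical output per gallon = 127,000 BTU × 0.37 / 3412 BTU/kWh = 13.77 kWh
Cost per kWh = £4.57 / 13.77 kWh = £0.332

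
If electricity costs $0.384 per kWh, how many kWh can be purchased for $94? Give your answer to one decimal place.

244.8 kWh

$94 / $0.384 per kWh = 244.8 kWh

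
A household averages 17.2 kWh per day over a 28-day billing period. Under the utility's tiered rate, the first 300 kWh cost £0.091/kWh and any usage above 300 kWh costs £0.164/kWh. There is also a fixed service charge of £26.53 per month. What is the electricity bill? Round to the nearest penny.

£83.61

Usage = 17.2 kWh/day × 28 days = 481.6 kWh
First 300 kWh × £0.091 = £27.30
Remaining 181.6 kWh × £0.164 = £29.78
Energy charge = £57.08; + service £26.53 = £83.61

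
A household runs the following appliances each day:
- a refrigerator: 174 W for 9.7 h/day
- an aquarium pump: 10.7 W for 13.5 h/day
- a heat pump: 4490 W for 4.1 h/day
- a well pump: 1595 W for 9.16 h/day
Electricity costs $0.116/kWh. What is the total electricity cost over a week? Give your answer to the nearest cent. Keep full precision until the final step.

$28.30

refrigerator: 174 W × 9.7 h × 7 d = 11,815 Wh = 11.81 kWh
aquarium pump: 10.7 W × 13.5 h × 7 d = 1,011 Wh = 1.011 kWh
heat pump: 4490 W × 4.1 h × 7 d = 128,863 Wh = 128.9 kWh
well pump: 1595 W × 9.16 h × 7 d = 102,271 Wh = 102.3 kWh
Total energy = 11.81 + 1.011 + 128.9 + 102.3 = 244 kWh
Cost = 244 kWh × $0.116 = $28.30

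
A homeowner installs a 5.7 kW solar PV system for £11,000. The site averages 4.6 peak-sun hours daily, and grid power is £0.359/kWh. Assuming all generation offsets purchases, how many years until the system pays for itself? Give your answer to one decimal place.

Daily generation = 5.7 kW × 4.6 h = 26.22 kWh
Annual generation = 26.22 × 365 = 9570.3 kWh
Annual savings = 9570.3 × £0.359 = £3,435.74
Payback = £11,000 / £3,435.74 = 3.2 years

3.2 years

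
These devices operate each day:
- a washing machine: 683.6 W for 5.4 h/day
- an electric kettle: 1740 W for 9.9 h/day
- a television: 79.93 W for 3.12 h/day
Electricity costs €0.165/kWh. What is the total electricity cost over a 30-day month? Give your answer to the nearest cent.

washing machine: 683.6 W × 5.4 h × 30 d = 110,743 Wh = 110.7 kWh
electric kettle: 1740 W × 9.9 h × 30 d = 516,780 Wh = 516.8 kWh
television: 79.93 W × 3.12 h × 30 d = 7,481 Wh = 7.481 kWh
Total energy = 110.7 + 516.8 + 7.481 = 635 kWh
Cost = 635 kWh × €0.165 = €104.78

€104.78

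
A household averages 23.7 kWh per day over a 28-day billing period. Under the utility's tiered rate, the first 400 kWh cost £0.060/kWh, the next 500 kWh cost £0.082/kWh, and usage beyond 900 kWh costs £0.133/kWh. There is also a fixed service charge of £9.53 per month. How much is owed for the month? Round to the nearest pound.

£55

Usage = 23.7 kWh/day × 28 days = 663.6 kWh
First 400 kWh × £0.060 = £24.00
Next 263.6 kWh × £0.082 = £21.62
Remaining tier: 0 kWh (not reached)
Energy charge = £45.62; + service £9.53 = £55.15 ≈ £55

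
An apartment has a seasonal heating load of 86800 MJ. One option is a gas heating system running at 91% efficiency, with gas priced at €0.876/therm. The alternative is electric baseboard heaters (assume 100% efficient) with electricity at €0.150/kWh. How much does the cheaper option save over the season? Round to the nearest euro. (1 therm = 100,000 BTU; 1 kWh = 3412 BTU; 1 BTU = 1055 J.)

€2825

Heat load = 86800 MJ = 86,800,000,000 J / 1055 = 82,274,882 BTU
Gas: input = 82,274,882 / 0.910 = 90,411,958 BTU = 904.1 therm → 904.1 × €0.876 = €792.01
Electric: 82,274,882 BTU / 3412 = 24,110 kWh → × €0.150 = €3,617.01
Difference = |€792.01 − €3,617.01| = €2,825.00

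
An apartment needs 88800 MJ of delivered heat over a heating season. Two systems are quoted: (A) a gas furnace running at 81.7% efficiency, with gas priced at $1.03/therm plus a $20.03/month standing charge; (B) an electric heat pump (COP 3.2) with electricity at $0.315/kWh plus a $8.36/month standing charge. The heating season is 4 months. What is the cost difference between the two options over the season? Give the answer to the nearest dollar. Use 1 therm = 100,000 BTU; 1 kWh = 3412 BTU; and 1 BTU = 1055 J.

Heat load = 88800 MJ = 88,800,000,000 J / 1055 = 84,170,616 BTU
Gas: input = 84,170,616 / 0.817 = 103,024,010 BTU = 1,030 therm → 1,030 × $1.03 = $1,061.15; + 4 × $20.03 standing = $1,141.27
Heat pump: 84,170,616 BTU / 3412 = 24,670 kWh heat; / 3.2 = 7,709 kWh in → × $0.315 = $2,428.35; + 4 × $8.36 standing = $2,461.79
Difference = |$1,141.27 − $2,461.79| = $1,320.53 ≈ $1321

$1321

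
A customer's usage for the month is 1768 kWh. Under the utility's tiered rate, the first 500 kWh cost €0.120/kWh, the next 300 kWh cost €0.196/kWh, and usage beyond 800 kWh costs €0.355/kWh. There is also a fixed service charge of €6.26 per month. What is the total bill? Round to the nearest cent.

€468.70

First 500 kWh × €0.120 = €60.00
Next 300 kWh × €0.196 = €58.80
Remaining 968 kWh × €0.355 = €343.64
Energy charge = €462.44; + service €6.26 = €468.70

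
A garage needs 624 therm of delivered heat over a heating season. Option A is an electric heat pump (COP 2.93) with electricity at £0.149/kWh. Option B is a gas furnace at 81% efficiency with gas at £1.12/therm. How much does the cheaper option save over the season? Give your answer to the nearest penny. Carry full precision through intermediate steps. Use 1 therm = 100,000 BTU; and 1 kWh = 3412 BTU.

£67.21

Heat load = 624 therm × 100,000 = 62,400,000 BTU
Gas: input = 62,400,000 / 0.81 = 77,037,037 BTU = 770.4 therm → 770.4 × £1.12 = £862.81
Heat pump: 62,400,000 BTU / 3412 = 18,290 kWh heat; / 2.93 = 6,242 kWh in → × £0.149 = £930.02
Difference = |£862.81 − £930.02| = £67.21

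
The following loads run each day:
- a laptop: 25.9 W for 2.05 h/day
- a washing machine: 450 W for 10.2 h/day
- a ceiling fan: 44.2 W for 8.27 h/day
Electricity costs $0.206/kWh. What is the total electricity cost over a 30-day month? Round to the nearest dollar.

$31

laptop: 25.9 W × 2.05 h × 30 d = 1,593 Wh = 1.593 kWh
washing machine: 450 W × 10.2 h × 30 d = 137,700 Wh = 137.7 kWh
ceiling fan: 44.2 W × 8.27 h × 30 d = 10,966 Wh = 10.97 kWh
Total energy = 1.593 + 137.7 + 10.97 = 150.3 kWh
Cost = 150.3 kWh × $0.206 = $30.95 ≈ $31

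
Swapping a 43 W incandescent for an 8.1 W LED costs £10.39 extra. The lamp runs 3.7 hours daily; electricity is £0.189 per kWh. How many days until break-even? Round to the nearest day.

Power saved = 43 − 8.1 = 34.9 W
Daily energy saved = 34.9 W × 3.7 h = 129.1 Wh = 0.12913 kWh
Daily savings = 0.12913 × £0.189 = £0.0244
Payback = £10.39 / £0.0244 per day = 425.7 days

426 days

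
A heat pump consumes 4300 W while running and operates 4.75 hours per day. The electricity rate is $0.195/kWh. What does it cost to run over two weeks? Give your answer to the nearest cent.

$55.76

Energy = 4300 W × 4.75 h/day × 14 days = 285,950 Wh = 285.9 kWh
Cost = 285.9 kWh × $0.195/kWh = $55.76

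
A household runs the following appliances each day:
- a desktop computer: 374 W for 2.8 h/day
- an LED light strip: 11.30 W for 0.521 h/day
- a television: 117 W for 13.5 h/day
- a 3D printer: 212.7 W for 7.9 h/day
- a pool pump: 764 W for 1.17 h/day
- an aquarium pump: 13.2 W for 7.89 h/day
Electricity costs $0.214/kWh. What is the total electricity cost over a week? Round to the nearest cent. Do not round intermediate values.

desktop computer: 374 W × 2.8 h × 7 d = 7,330 Wh = 7.33 kWh
LED light strip: 11.30 W × 0.521 h × 7 d = 41 Wh = 0.04121 kWh
television: 117 W × 13.5 h × 7 d = 11,056 Wh = 11.06 kWh
3D printer: 212.7 W × 7.9 h × 7 d = 11,762 Wh = 11.76 kWh
pool pump: 764 W × 1.17 h × 7 d = 6,257 Wh = 6.257 kWh
aquarium pump: 13.2 W × 7.89 h × 7 d = 729 Wh = 0.729 kWh
Total energy = 7.33 + 0.04121 + 11.06 + 11.76 + 6.257 + 0.729 = 37.18 kWh
Cost = 37.18 kWh × $0.214 = $7.96

$7.96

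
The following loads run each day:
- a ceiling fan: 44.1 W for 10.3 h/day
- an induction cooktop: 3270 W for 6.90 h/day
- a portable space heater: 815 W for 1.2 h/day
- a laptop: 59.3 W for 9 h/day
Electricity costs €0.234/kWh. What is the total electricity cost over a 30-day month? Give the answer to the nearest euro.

ceiling fan: 44.1 W × 10.3 h × 30 d = 13,627 Wh = 13.63 kWh
induction cooktop: 3270 W × 6.90 h × 30 d = 676,890 Wh = 676.9 kWh
portable space heater: 815 W × 1.2 h × 30 d = 29,340 Wh = 29.34 kWh
laptop: 59.3 W × 9 h × 30 d = 16,011 Wh = 16.01 kWh
Total energy = 13.63 + 676.9 + 29.34 + 16.01 = 735.9 kWh
Cost = 735.9 kWh × €0.234 = €172.19 ≈ €172

€172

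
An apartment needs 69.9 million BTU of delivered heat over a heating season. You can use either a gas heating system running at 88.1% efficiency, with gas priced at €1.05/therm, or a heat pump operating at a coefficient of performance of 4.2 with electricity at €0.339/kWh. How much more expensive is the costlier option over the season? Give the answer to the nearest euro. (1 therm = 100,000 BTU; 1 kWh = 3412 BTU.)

Heat load = 69.9 × 10⁶ BTU = 69,900,000 BTU
Gas: input = 69,900,000 / 0.881 = 79,341,657 BTU = 793.4 therm → 793.4 × €1.05 = €833.09
Heat pump: 69,900,000 BTU / 3412 = 20,490 kWh heat; / 4.2 = 4,878 kWh in → × €0.339 = €1,653.55
Difference = |€833.09 − €1,653.55| = €820.47 ≈ €820

€820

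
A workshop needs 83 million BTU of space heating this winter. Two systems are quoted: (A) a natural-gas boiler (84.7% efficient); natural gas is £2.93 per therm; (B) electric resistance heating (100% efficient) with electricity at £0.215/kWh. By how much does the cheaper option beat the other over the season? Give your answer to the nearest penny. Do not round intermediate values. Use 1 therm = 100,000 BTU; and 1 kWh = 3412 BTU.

£2358.88

Heat load = 83 × 10⁶ BTU = 83,000,000 BTU
Gas: input = 83,000,000 / 0.847 = 97,992,916 BTU = 979.9 therm → 979.9 × £2.93 = £2,871.19
Electric: 83,000,000 BTU / 3412 = 24,330 kWh → × £0.215 = £5,230.07
Difference = |£2,871.19 − £5,230.07| = £2,358.88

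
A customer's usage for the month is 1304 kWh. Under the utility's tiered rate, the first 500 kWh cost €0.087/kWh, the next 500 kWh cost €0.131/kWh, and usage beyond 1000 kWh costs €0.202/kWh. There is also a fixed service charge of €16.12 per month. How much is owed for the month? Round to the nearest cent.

First 500 kWh × €0.087 = €43.50
Next 500 kWh × €0.131 = €65.50
Remaining 304 kWh × €0.202 = €61.41
Energy charge = €170.41; + service €16.12 = €186.53

€186.53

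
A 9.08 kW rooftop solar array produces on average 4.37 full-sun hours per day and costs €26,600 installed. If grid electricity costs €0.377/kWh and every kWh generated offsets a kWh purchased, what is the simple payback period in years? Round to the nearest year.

Daily generation = 9.08 kW × 4.37 h = 39.68 kWh
Annual generation = 39.68 × 365 = 14483 kWh
Annual savings = 14483 × €0.377 = €5,460.11
Payback = €26,600 / €5,460.11 = 4.87 years

5 years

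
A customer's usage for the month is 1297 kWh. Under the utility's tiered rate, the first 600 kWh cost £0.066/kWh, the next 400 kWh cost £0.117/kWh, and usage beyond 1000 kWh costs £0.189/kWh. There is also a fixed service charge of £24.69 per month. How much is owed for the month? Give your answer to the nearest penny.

First 600 kWh × £0.066 = £39.60
Next 400 kWh × £0.117 = £46.80
Remaining 297 kWh × £0.189 = £56.13
Energy charge = £142.53; + service £24.69 = £167.22

£167.22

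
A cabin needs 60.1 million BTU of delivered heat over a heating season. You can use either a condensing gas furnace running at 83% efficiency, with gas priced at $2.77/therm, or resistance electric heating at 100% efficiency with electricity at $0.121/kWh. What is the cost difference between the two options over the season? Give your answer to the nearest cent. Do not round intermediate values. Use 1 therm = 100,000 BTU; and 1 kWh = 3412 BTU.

$125.58

Heat load = 60.1 × 10⁶ BTU = 60,100,000 BTU
Gas: input = 60,100,000 / 0.83 = 72,409,639 BTU = 724.1 therm → 724.1 × $2.77 = $2,005.75
Electric: 60,100,000 BTU / 3412 = 17,610 kWh → × $0.121 = $2,131.33
Difference = |$2,005.75 − $2,131.33| = $125.58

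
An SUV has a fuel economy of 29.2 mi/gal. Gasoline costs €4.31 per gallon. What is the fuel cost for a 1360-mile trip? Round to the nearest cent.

Fuel = 1360 mi / 29.2 mpg = 46.58 gal
Cost = 46.58 gal × €4.31/gal = €200.74

€200.74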